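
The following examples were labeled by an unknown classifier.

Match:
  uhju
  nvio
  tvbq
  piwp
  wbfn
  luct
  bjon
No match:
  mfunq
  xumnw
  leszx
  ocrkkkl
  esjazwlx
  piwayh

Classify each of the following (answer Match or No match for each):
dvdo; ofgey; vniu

Match, No match, Match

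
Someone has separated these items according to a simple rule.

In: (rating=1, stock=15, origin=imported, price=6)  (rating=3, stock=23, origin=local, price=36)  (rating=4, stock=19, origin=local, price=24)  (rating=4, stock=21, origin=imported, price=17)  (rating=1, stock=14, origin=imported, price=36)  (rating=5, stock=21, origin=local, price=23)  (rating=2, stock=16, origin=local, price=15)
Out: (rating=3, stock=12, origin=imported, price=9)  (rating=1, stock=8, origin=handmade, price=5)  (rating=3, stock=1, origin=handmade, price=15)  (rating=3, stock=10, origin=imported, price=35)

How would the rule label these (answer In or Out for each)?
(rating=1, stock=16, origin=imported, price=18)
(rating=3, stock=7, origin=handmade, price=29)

In, Out

The common property of the 'In' items is: stock ≥ 14. No 'Out' item has it.
(rating=1, stock=16, origin=imported, price=18): In (stock = 16). (rating=3, stock=7, origin=handmade, price=29): Out (stock = 7).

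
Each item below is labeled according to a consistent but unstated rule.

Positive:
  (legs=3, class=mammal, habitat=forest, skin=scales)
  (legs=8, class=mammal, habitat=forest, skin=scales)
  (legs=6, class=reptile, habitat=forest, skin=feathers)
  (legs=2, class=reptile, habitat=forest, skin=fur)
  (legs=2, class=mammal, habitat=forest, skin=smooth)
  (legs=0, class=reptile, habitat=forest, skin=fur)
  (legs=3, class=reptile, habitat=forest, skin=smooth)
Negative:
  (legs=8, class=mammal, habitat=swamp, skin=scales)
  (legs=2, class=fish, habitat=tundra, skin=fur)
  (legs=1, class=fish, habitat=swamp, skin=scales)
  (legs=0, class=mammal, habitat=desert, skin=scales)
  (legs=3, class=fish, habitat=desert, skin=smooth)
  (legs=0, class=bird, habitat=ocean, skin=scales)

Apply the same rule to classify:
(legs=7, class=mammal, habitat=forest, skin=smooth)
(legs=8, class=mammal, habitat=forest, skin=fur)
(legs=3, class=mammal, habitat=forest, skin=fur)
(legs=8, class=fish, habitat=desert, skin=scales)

Positive, Positive, Positive, Negative

One predicate separates the groups cleanly: habitat is forest.
(legs=7, class=mammal, habitat=forest, skin=smooth): habitat is forest — matches, so Positive. (legs=8, class=mammal, habitat=forest, skin=fur): habitat is forest — matches, so Positive. (legs=3, class=mammal, habitat=forest, skin=fur): habitat is forest — matches, so Positive. (legs=8, class=fish, habitat=desert, skin=scales): habitat is desert — fails the rule, so Negative.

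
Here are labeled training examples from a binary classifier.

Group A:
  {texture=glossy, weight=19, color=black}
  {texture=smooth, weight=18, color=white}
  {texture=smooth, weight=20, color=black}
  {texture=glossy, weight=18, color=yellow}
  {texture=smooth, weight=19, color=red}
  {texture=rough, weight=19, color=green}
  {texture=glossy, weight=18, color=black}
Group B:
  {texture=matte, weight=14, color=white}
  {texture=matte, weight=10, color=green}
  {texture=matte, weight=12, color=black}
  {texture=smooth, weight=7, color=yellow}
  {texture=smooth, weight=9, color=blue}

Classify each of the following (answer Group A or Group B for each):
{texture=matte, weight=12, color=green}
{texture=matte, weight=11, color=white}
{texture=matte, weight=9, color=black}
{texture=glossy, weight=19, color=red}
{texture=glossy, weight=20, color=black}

Rule: weight ≥ 18. This holds for each 'Group A' example and fails for each 'Group B' one.
{texture=matte, weight=12, color=green}: weight = 12 — doesn't qualify, so Group B. {texture=matte, weight=11, color=white}: weight = 11 — doesn't qualify, so Group B. {texture=matte, weight=9, color=black}: weight = 9 — doesn't qualify, so Group B. {texture=glossy, weight=19, color=red}: weight = 19 — qualifies, so Group A. {texture=glossy, weight=20, color=black}: weight = 20 — qualifies, so Group A.

Group B, Group B, Group B, Group A, Group A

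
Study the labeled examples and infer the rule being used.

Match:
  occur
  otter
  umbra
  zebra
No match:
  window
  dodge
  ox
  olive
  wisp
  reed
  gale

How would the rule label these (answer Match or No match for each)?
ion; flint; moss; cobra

No match, No match, No match, Match

The common property of the 'Match' items is: odd length AND contains 'r'. No 'No match' item has it.
ion — length 3, no 'r', hence No match. flint — length 5, no 'r', hence No match. moss — length 4, no 'r', hence No match. cobra — length 5, has 'r', hence Match.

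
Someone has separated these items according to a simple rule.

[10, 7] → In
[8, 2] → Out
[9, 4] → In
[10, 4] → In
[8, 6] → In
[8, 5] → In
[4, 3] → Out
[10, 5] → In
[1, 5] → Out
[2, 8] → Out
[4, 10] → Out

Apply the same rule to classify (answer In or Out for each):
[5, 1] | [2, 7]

Out, Out

The simplest hypothesis consistent with all the labels is: first > second AND sum ≥ 13.
[5, 1]: Out (5 > 1, 5+1 = 6).
[2, 7]: Out (2 < 7, 2+7 = 9).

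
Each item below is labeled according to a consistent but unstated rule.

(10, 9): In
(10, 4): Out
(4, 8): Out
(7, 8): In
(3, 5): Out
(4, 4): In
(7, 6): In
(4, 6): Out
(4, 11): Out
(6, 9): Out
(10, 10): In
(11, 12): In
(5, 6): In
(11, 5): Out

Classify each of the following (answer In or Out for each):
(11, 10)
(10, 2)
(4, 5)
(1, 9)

A rule that fits every label: |first − second| ≤ 1 — true of each 'In' example, false of each 'Out' one.
(11, 10): |11−10| = 1, fits → In.
(10, 2): |10−2| = 8, does not satisfy this → Out.
(4, 5): |4−5| = 1, fits → In.
(1, 9): |1−9| = 8, does not satisfy this → Out.

In, Out, In, Out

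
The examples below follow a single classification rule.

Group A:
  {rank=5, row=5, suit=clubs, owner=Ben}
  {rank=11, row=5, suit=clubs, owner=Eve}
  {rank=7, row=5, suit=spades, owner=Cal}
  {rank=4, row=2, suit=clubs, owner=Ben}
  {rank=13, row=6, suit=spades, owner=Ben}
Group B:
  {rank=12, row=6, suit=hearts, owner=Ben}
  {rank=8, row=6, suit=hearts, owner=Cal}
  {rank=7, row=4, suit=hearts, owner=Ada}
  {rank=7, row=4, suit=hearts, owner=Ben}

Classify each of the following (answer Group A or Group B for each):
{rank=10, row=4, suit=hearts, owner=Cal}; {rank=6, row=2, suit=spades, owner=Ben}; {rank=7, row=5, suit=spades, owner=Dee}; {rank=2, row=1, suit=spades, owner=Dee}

The pattern is that an item is 'Group A' exactly when: suit is not hearts.

Group B, Group A, Group A, Group A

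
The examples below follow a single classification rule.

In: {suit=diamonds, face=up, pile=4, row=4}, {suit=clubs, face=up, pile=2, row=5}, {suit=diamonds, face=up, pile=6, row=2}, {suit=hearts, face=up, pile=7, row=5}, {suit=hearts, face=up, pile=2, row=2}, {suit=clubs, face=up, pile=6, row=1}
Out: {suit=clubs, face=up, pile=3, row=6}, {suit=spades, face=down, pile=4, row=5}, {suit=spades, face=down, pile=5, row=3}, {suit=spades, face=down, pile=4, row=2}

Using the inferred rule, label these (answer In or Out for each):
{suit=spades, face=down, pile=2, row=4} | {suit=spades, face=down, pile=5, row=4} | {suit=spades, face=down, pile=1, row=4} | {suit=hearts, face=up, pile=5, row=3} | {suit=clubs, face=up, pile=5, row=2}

Out, Out, Out, In, In

The distinguishing property — face is up AND row ≤ 5 — holds for all the 'In' cases and none of the 'Out' cases.
{suit=spades, face=down, pile=2, row=4} — face is down, row = 4, hence Out.
{suit=spades, face=down, pile=5, row=4} — face is down, row = 4, hence Out.
{suit=spades, face=down, pile=1, row=4} — face is down, row = 4, hence Out.
{suit=hearts, face=up, pile=5, row=3} — face is up, row = 3, hence In.
{suit=clubs, face=up, pile=5, row=2} — face is up, row = 2, hence In.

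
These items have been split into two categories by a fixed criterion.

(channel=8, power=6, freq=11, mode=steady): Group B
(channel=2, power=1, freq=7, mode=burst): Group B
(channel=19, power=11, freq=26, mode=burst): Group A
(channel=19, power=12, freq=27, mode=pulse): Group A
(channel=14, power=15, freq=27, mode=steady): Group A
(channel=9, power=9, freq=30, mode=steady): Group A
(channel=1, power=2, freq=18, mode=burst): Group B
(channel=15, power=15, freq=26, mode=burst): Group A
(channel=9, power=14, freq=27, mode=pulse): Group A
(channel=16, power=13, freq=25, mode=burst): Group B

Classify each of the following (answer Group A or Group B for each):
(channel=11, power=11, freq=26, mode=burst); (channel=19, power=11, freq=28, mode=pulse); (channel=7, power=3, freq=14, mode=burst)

One predicate separates the groups cleanly: freq ≥ 26.

Group A, Group A, Group B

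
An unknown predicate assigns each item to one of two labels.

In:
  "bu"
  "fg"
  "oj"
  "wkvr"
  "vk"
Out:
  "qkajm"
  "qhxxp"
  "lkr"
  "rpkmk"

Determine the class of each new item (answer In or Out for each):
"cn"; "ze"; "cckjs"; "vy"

The rule appears to be: even length.
"cn": length 2, meets the rule → In. "ze": length 2, meets the rule → In. "cckjs": length 5, does not fit → Out. "vy": length 2, meets the rule → In.

In, In, Out, In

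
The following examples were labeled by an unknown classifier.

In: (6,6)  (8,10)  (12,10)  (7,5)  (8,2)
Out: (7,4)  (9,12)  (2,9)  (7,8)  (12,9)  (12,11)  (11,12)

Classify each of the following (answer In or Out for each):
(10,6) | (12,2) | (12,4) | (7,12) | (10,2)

The simplest hypothesis consistent with all the labels is: sum is even.
(10,6): 10+6 = 16 — satisfies this, so In. (12,2): 12+2 = 14 — satisfies this, so In. (12,4): 12+4 = 16 — satisfies this, so In. (7,12): 7+12 = 19 — doesn't match, so Out. (10,2): 10+2 = 12 — satisfies this, so In.

In, In, In, Out, In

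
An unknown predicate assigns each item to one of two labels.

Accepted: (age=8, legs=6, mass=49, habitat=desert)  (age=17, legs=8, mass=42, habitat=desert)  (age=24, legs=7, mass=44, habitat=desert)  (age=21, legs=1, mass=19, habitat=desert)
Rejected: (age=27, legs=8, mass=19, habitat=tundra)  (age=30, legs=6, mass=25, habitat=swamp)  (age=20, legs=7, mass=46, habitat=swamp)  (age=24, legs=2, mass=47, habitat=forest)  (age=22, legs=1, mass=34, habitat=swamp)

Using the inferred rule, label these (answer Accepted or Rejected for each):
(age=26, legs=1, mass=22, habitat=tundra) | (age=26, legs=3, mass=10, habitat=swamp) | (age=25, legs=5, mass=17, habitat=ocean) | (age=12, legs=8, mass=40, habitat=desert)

Rejected, Rejected, Rejected, Accepted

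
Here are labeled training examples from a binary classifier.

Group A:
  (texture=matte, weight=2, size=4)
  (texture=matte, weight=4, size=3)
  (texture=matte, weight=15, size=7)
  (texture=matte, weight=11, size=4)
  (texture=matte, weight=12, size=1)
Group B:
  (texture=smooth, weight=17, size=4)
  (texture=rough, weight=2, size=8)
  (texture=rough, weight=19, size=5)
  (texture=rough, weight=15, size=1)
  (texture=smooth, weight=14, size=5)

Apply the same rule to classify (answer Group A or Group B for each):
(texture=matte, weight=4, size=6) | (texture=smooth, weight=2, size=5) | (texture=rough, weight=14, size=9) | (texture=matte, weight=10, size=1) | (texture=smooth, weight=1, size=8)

Group A, Group B, Group B, Group A, Group B

Every 'Group A' example satisfies: texture is matte. None of the 'Group B' examples do.
(texture=matte, weight=4, size=6) → texture is matte → Group A. (texture=smooth, weight=2, size=5) → texture is smooth → Group B. (texture=rough, weight=14, size=9) → texture is rough → Group B. (texture=matte, weight=10, size=1) → texture is matte → Group A. (texture=smooth, weight=1, size=8) → texture is smooth → Group B.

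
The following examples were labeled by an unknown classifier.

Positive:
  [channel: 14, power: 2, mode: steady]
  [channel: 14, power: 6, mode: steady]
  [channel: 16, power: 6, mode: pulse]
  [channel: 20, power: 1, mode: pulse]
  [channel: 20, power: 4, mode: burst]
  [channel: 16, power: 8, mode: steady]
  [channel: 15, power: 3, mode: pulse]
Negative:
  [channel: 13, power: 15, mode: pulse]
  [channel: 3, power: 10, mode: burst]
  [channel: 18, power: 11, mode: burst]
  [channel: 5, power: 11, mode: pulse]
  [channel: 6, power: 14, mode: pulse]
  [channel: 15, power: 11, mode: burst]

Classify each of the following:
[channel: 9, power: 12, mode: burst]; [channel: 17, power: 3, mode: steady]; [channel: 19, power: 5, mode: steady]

Negative, Positive, Positive

The common property of the 'Positive' items is: power ≤ 8. No 'Negative' item has it.
[channel: 9, power: 12, mode: burst] → power = 12 → Negative. [channel: 17, power: 3, mode: steady] → power = 3 → Positive. [channel: 19, power: 5, mode: steady] → power = 5 → Positive.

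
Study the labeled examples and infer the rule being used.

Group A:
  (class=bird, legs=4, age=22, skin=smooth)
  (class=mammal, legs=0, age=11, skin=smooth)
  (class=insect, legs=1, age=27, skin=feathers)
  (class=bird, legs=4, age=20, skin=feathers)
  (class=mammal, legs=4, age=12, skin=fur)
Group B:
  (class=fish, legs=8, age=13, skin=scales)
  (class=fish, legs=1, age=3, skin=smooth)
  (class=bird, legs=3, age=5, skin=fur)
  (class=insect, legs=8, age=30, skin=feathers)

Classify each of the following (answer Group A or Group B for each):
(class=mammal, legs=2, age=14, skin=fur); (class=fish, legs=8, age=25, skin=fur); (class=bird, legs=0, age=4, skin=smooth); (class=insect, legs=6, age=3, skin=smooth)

Group A, Group B, Group B, Group B

The simplest hypothesis consistent with all the labels is: legs ≤ 4 AND age ≥ 11.
(class=mammal, legs=2, age=14, skin=fur): legs = 2, age = 14 — satisfies this, so Group A.
(class=fish, legs=8, age=25, skin=fur): legs = 8, age = 25 — doesn't match, so Group B.
(class=bird, legs=0, age=4, skin=smooth): legs = 0, age = 4 — doesn't match, so Group B.
(class=insect, legs=6, age=3, skin=smooth): legs = 6, age = 3 — doesn't match, so Group B.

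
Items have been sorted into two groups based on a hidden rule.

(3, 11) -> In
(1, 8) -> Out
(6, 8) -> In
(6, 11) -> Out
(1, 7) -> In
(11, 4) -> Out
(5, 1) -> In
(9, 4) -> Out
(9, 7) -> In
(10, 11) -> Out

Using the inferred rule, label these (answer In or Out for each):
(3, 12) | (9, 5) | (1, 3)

Out, In, In

A rule that fits every label: sum is even — true of each 'In' example, false of each 'Out' one.
(3, 12): 3+12 = 15, does not pass → Out.
(9, 5): 9+5 = 14, qualifies → In.
(1, 3): 1+3 = 4, qualifies → In.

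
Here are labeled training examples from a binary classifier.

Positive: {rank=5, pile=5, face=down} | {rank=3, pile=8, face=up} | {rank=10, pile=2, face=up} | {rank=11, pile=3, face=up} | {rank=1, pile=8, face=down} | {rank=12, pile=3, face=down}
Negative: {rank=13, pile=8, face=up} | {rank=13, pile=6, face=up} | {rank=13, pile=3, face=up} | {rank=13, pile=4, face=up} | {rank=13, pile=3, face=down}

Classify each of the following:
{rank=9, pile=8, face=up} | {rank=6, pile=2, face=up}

Every 'Positive' example satisfies: rank ≤ 12. None of the 'Negative' examples do.
{rank=9, pile=8, face=up}: rank = 9, checks out → Positive.
{rank=6, pile=2, face=up}: rank = 6, checks out → Positive.

Positive, Positive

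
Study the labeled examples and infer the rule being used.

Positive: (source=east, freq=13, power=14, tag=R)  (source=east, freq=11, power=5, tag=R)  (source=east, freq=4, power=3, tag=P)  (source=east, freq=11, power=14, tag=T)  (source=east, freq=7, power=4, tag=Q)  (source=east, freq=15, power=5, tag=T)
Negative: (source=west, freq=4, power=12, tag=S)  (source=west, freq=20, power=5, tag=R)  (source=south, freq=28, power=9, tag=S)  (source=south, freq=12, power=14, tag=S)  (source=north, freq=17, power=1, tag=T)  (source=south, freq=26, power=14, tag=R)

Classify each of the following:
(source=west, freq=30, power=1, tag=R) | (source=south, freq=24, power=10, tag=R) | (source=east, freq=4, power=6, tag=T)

Negative, Negative, Positive

'Positive' ⟺ source is east.
(source=west, freq=30, power=1, tag=R): source is west, fails the rule → Negative. (source=south, freq=24, power=10, tag=R): source is south, fails the rule → Negative. (source=east, freq=4, power=6, tag=T): source is east, meets the rule → Positive.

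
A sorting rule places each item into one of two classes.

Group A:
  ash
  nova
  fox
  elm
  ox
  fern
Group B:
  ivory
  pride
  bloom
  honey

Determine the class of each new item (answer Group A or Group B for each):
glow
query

Group A, Group B

All 'Group A' examples share one property — length ≤ 4 — and every 'Group B' example lacks it.
glow: length 4, matches → Group A. query: length 5, lacks this property → Group B.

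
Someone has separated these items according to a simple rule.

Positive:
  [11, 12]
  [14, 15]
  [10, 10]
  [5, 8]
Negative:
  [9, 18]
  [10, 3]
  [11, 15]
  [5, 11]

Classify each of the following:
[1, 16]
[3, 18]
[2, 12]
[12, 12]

The common property of the 'Positive' items is: |first − second| ≤ 3. No 'Negative' item has it.
[1, 16]: Negative (|1−16| = 15). [3, 18]: Negative (|3−18| = 15). [2, 12]: Negative (|2−12| = 10). [12, 12]: Positive (|12−12| = 0).

Negative, Negative, Negative, Positive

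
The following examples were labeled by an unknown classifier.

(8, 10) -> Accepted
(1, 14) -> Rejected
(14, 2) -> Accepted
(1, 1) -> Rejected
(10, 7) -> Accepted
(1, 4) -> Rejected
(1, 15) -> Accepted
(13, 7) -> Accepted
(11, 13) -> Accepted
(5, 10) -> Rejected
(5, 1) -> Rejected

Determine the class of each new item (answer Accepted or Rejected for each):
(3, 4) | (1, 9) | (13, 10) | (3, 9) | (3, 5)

Rejected, Rejected, Accepted, Rejected, Rejected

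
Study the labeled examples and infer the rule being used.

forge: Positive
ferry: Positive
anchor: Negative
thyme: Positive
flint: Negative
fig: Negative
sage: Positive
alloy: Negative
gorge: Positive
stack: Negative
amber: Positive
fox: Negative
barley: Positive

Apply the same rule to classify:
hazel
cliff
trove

Positive, Negative, Positive

The rule appears to be: contains 'e'.
Positive: hazel, since has 'e'. Negative: cliff, since no 'e'. Positive: trove, since has 'e'.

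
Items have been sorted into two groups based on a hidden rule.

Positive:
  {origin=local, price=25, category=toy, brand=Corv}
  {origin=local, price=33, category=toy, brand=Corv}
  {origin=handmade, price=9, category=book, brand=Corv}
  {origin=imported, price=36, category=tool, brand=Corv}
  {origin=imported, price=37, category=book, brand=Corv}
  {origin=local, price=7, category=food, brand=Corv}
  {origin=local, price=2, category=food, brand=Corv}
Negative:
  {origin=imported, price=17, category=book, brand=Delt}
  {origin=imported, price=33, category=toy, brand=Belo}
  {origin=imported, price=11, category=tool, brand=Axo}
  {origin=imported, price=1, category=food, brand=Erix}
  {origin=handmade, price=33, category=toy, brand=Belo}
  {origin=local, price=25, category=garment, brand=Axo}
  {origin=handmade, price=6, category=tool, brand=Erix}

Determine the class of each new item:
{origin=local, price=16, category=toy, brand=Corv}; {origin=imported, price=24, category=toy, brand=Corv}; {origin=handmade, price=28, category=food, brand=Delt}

All 'Positive' examples share one property — brand is Corv — and every 'Negative' example lacks it.

Positive, Positive, Negative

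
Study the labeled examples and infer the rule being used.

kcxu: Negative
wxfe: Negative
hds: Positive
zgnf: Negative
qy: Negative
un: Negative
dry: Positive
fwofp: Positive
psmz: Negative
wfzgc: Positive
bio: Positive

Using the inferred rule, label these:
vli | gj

The classifier is using: odd length.
vli → length 3 → Positive.
gj → length 2 → Negative.

Positive, Negative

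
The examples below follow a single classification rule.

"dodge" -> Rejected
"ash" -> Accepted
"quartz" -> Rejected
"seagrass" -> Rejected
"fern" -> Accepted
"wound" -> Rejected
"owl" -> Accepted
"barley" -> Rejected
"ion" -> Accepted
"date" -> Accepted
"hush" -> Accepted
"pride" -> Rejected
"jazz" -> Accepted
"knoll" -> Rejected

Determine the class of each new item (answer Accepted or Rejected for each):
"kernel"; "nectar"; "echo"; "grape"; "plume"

Rejected, Rejected, Accepted, Rejected, Rejected

The classifier is using: length ≤ 4.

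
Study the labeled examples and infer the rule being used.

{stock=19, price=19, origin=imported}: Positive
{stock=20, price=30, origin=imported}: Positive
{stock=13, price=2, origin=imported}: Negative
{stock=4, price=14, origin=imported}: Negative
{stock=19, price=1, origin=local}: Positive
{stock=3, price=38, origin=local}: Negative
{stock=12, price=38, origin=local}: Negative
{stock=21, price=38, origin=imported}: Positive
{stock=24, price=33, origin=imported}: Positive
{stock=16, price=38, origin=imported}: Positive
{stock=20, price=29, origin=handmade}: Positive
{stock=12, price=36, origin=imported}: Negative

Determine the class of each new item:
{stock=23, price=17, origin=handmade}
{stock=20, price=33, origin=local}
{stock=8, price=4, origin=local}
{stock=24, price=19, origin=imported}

Positive, Positive, Negative, Positive

All 'Positive' examples share one property — stock ≥ 16 — and every 'Negative' example lacks it.
{stock=23, price=17, origin=handmade}: stock = 23, fits → Positive. {stock=20, price=33, origin=local}: stock = 20, fits → Positive. {stock=8, price=4, origin=local}: stock = 8, does not pass → Negative. {stock=24, price=19, origin=imported}: stock = 24, fits → Positive.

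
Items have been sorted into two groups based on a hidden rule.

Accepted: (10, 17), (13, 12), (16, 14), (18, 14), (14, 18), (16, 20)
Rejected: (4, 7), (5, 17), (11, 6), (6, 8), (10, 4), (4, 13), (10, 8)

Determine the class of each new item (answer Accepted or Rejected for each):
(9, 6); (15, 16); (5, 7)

Rejected, Accepted, Rejected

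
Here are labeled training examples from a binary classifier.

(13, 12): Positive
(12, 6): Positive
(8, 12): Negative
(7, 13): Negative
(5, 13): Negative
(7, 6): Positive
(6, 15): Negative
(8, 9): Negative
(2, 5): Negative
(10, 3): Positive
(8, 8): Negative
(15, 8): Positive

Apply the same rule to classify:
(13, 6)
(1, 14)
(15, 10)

Positive, Negative, Positive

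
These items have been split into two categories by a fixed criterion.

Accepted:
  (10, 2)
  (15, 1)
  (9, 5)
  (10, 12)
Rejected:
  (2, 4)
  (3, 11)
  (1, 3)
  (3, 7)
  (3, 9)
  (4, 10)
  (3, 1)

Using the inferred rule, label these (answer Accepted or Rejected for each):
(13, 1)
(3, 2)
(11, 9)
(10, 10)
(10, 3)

Accepted, Rejected, Accepted, Accepted, Accepted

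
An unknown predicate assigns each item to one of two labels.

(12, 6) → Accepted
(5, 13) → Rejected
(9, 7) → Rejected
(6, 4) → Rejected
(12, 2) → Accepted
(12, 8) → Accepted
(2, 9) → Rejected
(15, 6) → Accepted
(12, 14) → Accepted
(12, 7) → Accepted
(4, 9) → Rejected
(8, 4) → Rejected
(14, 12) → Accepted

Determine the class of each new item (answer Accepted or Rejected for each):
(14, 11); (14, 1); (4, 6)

Accepted, Accepted, Rejected

The simplest hypothesis consistent with all the labels is: first ≥ 12.
Accepted: (14, 11), since first 14. Accepted: (14, 1), since first 14. Rejected: (4, 6), since first 4.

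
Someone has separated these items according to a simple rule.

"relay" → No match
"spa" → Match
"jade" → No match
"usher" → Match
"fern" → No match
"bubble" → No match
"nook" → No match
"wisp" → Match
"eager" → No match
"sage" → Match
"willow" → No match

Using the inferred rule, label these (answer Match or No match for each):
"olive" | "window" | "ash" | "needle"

The rule appears to be: contains 's'.
No match: "olive", since no 's'. No match: "window", since no 's'. Match: "ash", since has 's'. No match: "needle", since no 's'.

No match, No match, Match, No match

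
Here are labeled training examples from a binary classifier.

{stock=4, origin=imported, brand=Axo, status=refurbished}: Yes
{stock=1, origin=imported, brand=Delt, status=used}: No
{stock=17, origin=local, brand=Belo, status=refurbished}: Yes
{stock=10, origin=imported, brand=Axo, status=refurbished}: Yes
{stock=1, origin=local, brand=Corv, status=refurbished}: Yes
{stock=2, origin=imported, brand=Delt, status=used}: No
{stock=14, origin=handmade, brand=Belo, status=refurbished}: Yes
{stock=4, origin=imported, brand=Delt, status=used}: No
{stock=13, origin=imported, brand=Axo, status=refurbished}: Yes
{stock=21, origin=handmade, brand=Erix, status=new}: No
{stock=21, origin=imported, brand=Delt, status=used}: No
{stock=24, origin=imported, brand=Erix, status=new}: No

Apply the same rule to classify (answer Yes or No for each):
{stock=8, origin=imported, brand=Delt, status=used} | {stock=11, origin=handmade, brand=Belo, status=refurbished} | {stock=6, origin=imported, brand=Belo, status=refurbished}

Rule: status is refurbished. This holds for each 'Yes' example and fails for each 'No' one.
{stock=8, origin=imported, brand=Delt, status=used} — status is used, hence No. {stock=11, origin=handmade, brand=Belo, status=refurbished} — status is refurbished, hence Yes. {stock=6, origin=imported, brand=Belo, status=refurbished} — status is refurbished, hence Yes.

No, Yes, Yes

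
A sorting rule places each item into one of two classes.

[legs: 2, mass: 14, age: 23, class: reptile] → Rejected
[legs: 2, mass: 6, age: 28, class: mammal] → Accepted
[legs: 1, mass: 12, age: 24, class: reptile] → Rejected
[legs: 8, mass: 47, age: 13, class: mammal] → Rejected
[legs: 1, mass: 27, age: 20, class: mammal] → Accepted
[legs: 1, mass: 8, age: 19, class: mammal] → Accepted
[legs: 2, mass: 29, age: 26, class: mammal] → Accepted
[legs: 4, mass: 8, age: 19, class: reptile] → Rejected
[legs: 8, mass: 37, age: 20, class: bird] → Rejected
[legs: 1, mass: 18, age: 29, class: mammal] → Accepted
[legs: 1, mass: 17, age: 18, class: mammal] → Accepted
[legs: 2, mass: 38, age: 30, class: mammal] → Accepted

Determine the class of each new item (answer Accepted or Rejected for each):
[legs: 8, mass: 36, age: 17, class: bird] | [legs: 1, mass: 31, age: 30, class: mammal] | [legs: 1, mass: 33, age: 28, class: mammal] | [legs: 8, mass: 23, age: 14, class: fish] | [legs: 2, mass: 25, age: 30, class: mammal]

The common property of the 'Accepted' items is: class is mammal AND age ≥ 18. No 'Rejected' item has it.
[legs: 8, mass: 36, age: 17, class: bird]: class is bird, age = 17 — does not fit, so Rejected. [legs: 1, mass: 31, age: 30, class: mammal]: class is mammal, age = 30 — satisfies this, so Accepted. [legs: 1, mass: 33, age: 28, class: mammal]: class is mammal, age = 28 — satisfies this, so Accepted. [legs: 8, mass: 23, age: 14, class: fish]: class is fish, age = 14 — does not fit, so Rejected. [legs: 2, mass: 25, age: 30, class: mammal]: class is mammal, age = 30 — satisfies this, so Accepted.

Rejected, Accepted, Accepted, Rejected, Accepted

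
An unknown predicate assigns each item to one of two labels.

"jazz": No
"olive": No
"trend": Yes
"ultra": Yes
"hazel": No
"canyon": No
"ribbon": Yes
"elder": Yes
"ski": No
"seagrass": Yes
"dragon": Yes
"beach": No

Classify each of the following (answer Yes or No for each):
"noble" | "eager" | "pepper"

The rule appears to be: contains 'r'.

No, Yes, Yes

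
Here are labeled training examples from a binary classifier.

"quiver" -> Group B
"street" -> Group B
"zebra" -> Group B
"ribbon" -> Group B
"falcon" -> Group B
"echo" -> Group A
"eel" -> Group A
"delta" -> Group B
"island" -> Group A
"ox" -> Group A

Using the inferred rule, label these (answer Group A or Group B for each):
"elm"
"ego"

Group A, Group A

Checking candidate rules against both groups, what survives is: starts with a vowel.
"elm": Group A (starts with 'e').
"ego": Group A (starts with 'e').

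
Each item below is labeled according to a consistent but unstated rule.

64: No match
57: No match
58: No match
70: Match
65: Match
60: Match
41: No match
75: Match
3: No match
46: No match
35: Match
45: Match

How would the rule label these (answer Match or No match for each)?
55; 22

Match, No match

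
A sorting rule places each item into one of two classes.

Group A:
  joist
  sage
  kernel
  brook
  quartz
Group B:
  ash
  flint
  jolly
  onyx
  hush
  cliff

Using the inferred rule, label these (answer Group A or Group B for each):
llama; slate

Group A, Group A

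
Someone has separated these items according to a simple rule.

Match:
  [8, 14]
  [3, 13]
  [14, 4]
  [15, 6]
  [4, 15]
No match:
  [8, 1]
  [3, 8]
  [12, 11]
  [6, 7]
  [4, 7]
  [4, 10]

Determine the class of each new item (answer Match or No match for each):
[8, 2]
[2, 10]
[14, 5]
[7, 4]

No match, No match, Match, No match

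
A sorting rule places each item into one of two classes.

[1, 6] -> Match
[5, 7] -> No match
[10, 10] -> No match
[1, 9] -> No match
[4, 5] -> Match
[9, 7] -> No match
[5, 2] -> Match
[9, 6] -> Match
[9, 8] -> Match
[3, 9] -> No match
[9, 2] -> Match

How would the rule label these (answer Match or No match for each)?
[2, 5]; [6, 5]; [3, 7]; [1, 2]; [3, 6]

Match, Match, No match, Match, Match

Comparing the two groups points to one rule — sum is odd.
[2, 5]: 2+5 = 7 — meets the rule, so Match.
[6, 5]: 6+5 = 11 — meets the rule, so Match.
[3, 7]: 3+7 = 10 — lacks this property, so No match.
[1, 2]: 1+2 = 3 — meets the rule, so Match.
[3, 6]: 3+6 = 9 — meets the rule, so Match.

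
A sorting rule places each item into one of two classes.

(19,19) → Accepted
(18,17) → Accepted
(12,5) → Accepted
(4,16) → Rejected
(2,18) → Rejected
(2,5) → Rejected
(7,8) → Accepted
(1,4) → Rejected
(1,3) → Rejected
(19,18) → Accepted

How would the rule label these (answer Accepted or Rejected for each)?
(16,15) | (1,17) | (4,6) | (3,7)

Accepted, Rejected, Rejected, Rejected

A rule that fits every label: first ≥ 5 — true of each 'Accepted' example, false of each 'Rejected' one.
(16,15): first 16 — checks out, so Accepted.
(1,17): first 1 — lacks this property, so Rejected.
(4,6): first 4 — lacks this property, so Rejected.
(3,7): first 3 — lacks this property, so Rejected.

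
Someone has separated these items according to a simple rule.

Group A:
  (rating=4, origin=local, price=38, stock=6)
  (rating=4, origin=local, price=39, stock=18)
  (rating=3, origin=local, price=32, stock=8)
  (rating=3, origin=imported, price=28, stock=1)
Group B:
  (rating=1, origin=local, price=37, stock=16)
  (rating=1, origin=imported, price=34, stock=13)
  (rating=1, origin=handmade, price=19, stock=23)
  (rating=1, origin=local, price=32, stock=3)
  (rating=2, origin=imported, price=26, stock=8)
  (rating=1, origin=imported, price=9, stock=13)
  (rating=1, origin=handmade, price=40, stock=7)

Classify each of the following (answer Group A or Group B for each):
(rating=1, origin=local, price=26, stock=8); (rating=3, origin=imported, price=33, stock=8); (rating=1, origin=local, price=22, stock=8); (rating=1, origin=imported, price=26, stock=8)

Group B, Group A, Group B, Group B

The classifier is using: rating ≥ 3.
(rating=1, origin=local, price=26, stock=8): rating = 1, does not satisfy this → Group B.
(rating=3, origin=imported, price=33, stock=8): rating = 3, meets the rule → Group A.
(rating=1, origin=local, price=22, stock=8): rating = 1, does not satisfy this → Group B.
(rating=1, origin=imported, price=26, stock=8): rating = 1, does not satisfy this → Group B.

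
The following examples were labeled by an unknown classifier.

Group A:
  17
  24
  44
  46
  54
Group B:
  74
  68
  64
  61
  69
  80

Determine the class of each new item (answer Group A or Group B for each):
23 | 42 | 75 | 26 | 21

Every 'Group A' example satisfies: at most 54. None of the 'Group B' examples do.
23 → 23 ≤ 54 → Group A.
42 → 42 ≤ 54 → Group A.
75 → 75 > 54 → Group B.
26 → 26 ≤ 54 → Group A.
21 → 21 ≤ 54 → Group A.

Group A, Group A, Group B, Group A, Group A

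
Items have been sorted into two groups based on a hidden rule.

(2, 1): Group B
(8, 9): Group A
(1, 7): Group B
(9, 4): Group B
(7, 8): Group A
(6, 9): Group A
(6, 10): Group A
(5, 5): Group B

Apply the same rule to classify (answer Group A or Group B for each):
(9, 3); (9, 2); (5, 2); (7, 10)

Group B, Group B, Group B, Group A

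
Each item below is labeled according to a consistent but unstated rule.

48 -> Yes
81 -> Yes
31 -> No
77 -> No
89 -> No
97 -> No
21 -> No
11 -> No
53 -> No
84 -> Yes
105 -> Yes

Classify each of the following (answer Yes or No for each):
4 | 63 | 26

'Yes' ⟺ multiple of 3 AND at least 31.

No, Yes, No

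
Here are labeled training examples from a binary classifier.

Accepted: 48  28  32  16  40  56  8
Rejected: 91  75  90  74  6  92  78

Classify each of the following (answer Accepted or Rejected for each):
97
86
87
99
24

'Accepted' ⟺ multiple of 4 AND at most 56.
97: 97 = 4·24 + 1, 97 > 56, does not fit → Rejected. 86: 86 = 4·21 + 2, 86 > 56, does not fit → Rejected. 87: 87 = 4·21 + 3, 87 > 56, does not fit → Rejected. 99: 99 = 4·24 + 3, 99 > 56, does not fit → Rejected. 24: 24 = 4·6, 24 ≤ 56, passes → Accepted.

Rejected, Rejected, Rejected, Rejected, Accepted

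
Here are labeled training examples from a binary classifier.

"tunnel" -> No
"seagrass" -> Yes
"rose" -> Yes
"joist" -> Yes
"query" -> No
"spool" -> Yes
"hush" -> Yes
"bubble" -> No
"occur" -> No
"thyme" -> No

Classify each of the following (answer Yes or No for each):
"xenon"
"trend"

No, No

All 'Yes' examples share one property — contains 's' — and every 'No' example lacks it.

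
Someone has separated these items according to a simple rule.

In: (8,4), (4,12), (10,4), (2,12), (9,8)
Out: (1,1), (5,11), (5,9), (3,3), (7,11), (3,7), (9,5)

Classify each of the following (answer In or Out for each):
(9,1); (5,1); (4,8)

The simplest hypothesis consistent with all the labels is: second is even.
(9,1): second 1 — does not fit, so Out.
(5,1): second 1 — does not fit, so Out.
(4,8): second 8 — checks out, so In.

Out, Out, In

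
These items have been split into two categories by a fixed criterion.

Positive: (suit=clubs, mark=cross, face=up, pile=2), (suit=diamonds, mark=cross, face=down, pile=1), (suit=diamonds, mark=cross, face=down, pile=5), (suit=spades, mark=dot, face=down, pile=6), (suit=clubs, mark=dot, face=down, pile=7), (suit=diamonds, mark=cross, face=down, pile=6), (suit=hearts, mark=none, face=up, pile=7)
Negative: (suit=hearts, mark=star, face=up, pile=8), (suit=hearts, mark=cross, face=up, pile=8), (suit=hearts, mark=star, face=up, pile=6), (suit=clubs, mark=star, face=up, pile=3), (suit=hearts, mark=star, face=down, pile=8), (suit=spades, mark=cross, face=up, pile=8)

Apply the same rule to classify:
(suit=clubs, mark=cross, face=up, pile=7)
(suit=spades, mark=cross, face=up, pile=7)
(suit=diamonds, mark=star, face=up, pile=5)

Positive, Positive, Negative

The rule appears to be: mark is not star AND pile ≤ 7.
(suit=clubs, mark=cross, face=up, pile=7): mark is cross, pile = 7, matches → Positive. (suit=spades, mark=cross, face=up, pile=7): mark is cross, pile = 7, matches → Positive. (suit=diamonds, mark=star, face=up, pile=5): mark is star, pile = 5, doesn't qualify → Negative.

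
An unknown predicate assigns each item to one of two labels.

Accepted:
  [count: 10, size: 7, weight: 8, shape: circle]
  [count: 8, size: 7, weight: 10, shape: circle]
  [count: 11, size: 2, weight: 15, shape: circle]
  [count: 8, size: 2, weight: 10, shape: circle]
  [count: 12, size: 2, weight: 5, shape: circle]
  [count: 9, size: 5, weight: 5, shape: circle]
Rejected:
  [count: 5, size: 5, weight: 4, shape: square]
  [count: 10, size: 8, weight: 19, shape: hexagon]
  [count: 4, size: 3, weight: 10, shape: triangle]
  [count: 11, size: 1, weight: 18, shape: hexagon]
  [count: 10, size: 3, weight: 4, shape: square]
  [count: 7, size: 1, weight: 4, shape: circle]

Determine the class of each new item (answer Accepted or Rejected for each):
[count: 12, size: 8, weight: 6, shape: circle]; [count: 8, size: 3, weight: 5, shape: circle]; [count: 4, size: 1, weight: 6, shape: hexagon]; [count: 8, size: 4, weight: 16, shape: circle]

Accepted, Accepted, Rejected, Accepted

The rule appears to be: shape is circle AND size ≥ 2.
Accepted: [count: 12, size: 8, weight: 6, shape: circle], since shape is circle, size = 8.
Accepted: [count: 8, size: 3, weight: 5, shape: circle], since shape is circle, size = 3.
Rejected: [count: 4, size: 1, weight: 6, shape: hexagon], since shape is hexagon, size = 1.
Accepted: [count: 8, size: 4, weight: 16, shape: circle], since shape is circle, size = 4.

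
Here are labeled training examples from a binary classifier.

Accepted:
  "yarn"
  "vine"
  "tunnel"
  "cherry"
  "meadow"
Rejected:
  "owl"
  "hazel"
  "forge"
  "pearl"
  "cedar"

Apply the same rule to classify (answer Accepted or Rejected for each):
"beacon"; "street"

The classifier is using: even length.
Accepted: "beacon", since length 6. Accepted: "street", since length 6.

Accepted, Accepted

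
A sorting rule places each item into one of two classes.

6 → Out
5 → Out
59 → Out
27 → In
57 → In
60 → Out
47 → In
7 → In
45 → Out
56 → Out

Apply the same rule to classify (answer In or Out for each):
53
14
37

Out, Out, In

One predicate separates the groups cleanly: ends in digit 7.
53 → last digit 3 → Out. 14 → last digit 4 → Out. 37 → last digit 7 → In.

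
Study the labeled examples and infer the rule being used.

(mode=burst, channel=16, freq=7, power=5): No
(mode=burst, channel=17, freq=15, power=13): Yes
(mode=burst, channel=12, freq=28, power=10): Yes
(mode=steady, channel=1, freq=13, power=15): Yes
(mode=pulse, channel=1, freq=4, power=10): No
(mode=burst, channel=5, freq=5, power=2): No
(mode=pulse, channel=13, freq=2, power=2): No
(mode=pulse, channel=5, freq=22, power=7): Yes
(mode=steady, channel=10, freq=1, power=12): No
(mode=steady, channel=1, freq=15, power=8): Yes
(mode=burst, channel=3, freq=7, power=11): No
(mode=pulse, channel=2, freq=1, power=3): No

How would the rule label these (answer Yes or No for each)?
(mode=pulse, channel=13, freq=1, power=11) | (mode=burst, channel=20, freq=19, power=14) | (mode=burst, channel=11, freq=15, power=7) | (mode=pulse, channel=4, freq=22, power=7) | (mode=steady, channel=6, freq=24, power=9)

No, Yes, Yes, Yes, Yes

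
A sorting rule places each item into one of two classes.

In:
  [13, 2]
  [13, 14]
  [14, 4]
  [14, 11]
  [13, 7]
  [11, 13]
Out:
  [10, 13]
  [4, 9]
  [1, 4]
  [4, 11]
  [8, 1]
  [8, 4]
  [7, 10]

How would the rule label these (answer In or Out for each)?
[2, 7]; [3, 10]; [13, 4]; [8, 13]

The rule appears to be: first ≥ 11.
[2, 7]: first 2, lacks this property → Out. [3, 10]: first 3, lacks this property → Out. [13, 4]: first 13, has this property → In. [8, 13]: first 8, lacks this property → Out.

Out, Out, In, Out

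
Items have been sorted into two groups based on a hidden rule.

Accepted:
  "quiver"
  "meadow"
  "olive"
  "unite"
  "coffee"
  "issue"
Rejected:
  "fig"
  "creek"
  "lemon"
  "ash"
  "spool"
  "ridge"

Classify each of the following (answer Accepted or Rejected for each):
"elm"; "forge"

Rejected, Rejected

The simplest hypothesis consistent with all the labels is: has ≥ 3 vowels.
"elm" — 1 vowel, hence Rejected. "forge" — 2 vowels, hence Rejected.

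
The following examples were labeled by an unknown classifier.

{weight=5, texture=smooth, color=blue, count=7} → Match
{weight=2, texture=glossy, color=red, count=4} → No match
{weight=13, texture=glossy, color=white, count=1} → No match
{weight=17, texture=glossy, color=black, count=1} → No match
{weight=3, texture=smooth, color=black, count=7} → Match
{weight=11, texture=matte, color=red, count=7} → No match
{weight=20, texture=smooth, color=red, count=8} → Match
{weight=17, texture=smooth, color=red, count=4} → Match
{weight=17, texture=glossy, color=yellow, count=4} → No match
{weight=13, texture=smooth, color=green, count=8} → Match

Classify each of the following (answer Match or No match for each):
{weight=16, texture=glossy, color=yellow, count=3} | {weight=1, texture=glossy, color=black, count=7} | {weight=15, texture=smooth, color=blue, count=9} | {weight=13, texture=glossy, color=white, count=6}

The common property of the 'Match' items is: texture is smooth. No 'No match' item has it.
{weight=16, texture=glossy, color=yellow, count=3}: texture is glossy — doesn't match, so No match. {weight=1, texture=glossy, color=black, count=7}: texture is glossy — doesn't match, so No match. {weight=15, texture=smooth, color=blue, count=9}: texture is smooth — fits, so Match. {weight=13, texture=glossy, color=white, count=6}: texture is glossy — doesn't match, so No match.

No match, No match, Match, No match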